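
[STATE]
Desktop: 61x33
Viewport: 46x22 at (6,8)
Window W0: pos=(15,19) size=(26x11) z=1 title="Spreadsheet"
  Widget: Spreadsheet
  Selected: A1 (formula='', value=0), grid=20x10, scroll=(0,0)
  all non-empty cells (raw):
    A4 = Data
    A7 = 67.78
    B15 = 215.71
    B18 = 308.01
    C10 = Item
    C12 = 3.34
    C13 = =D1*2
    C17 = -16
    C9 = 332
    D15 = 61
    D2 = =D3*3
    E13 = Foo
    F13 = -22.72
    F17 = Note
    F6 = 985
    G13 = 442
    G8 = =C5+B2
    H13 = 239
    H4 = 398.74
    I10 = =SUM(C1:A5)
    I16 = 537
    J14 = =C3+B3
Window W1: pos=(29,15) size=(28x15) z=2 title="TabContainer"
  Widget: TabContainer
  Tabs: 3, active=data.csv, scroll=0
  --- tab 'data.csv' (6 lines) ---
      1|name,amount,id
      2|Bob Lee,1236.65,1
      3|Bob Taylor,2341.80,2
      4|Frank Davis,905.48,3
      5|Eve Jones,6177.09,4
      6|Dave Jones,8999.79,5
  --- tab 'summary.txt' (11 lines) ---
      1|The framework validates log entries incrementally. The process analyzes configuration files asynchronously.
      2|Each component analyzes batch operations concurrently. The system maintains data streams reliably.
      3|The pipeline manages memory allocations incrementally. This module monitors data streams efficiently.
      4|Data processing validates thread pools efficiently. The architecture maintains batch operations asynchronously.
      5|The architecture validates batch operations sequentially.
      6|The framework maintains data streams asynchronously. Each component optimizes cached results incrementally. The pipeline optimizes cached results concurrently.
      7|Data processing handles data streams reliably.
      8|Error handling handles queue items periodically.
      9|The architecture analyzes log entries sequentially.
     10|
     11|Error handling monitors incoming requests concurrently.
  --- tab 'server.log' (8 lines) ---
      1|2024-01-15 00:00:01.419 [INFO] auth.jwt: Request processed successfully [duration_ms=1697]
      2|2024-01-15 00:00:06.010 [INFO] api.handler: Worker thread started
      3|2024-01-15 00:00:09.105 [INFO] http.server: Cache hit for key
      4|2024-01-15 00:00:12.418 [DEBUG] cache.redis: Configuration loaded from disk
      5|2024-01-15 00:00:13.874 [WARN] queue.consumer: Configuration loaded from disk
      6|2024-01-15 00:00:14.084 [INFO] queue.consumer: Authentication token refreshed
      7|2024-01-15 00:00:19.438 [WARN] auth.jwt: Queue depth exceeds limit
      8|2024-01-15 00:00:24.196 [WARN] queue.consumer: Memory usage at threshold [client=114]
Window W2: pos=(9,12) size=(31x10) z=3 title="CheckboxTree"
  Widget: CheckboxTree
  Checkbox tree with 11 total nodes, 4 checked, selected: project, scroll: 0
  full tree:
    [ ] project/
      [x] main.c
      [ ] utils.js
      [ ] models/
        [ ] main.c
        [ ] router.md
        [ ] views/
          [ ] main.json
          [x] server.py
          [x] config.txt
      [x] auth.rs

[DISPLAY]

                                              
                                              
                                              
                                              
   ┏━━━━━━━━━━━━━━━━━━━━━━━━━━━━━┓            
   ┃ CheckboxTree                ┃            
   ┠─────────────────────────────┨            
   ┃>[-] project/                ┃━━━━━━━━━━━━
   ┃   [x] main.c                ┃ner         
   ┃   [ ] utils.js              ┃────────────
   ┃   [-] models/               ┃│ summary.tx
   ┃     [ ] main.c              ┃────────────
   ┃     [ ] router.md           ┃t,id        
   ┗━━━━━━━━━━━━━━━━━━━━━━━━━━━━━┛36.65,1     
         ┃A1:          ┃Bob Taylor,2341.80,2  
         ┃       A     ┃Frank Davis,905.48,3  
         ┃-------------┃Eve Jones,6177.09,4   
         ┃  1      [0] ┃Dave Jones,8999.79,5  
         ┃  2        0 ┃                      
         ┃  3        0 ┃                      
         ┃  4 Data     ┃                      
         ┗━━━━━━━━━━━━━┗━━━━━━━━━━━━━━━━━━━━━━


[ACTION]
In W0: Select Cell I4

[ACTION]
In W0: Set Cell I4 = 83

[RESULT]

                                              
                                              
                                              
                                              
   ┏━━━━━━━━━━━━━━━━━━━━━━━━━━━━━┓            
   ┃ CheckboxTree                ┃            
   ┠─────────────────────────────┨            
   ┃>[-] project/                ┃━━━━━━━━━━━━
   ┃   [x] main.c                ┃ner         
   ┃   [ ] utils.js              ┃────────────
   ┃   [-] models/               ┃│ summary.tx
   ┃     [ ] main.c              ┃────────────
   ┃     [ ] router.md           ┃t,id        
   ┗━━━━━━━━━━━━━━━━━━━━━━━━━━━━━┛36.65,1     
         ┃I4: 83       ┃Bob Taylor,2341.80,2  
         ┃       A     ┃Frank Davis,905.48,3  
         ┃-------------┃Eve Jones,6177.09,4   
         ┃  1        0 ┃Dave Jones,8999.79,5  
         ┃  2        0 ┃                      
         ┃  3        0 ┃                      
         ┃  4 Data     ┃                      
         ┗━━━━━━━━━━━━━┗━━━━━━━━━━━━━━━━━━━━━━


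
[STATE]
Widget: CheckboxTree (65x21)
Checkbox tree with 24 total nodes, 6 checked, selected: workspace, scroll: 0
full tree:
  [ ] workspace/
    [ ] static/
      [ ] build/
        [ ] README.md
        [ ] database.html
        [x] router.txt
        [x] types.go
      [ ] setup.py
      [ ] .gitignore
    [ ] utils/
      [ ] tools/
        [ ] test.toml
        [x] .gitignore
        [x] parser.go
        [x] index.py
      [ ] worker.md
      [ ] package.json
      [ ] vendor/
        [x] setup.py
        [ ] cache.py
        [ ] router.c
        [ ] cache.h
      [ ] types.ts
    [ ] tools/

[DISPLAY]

>[-] workspace/                                                  
   [-] static/                                                   
     [-] build/                                                  
       [ ] README.md                                             
       [ ] database.html                                         
       [x] router.txt                                            
       [x] types.go                                              
     [ ] setup.py                                                
     [ ] .gitignore                                              
   [-] utils/                                                    
     [-] tools/                                                  
       [ ] test.toml                                             
       [x] .gitignore                                            
       [x] parser.go                                             
       [x] index.py                                              
     [ ] worker.md                                               
     [ ] package.json                                            
     [-] vendor/                                                 
       [x] setup.py                                              
       [ ] cache.py                                              
       [ ] router.c                                              


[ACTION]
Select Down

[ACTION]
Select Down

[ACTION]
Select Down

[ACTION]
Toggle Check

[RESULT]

 [-] workspace/                                                  
   [-] static/                                                   
     [-] build/                                                  
>      [x] README.md                                             
       [ ] database.html                                         
       [x] router.txt                                            
       [x] types.go                                              
     [ ] setup.py                                                
     [ ] .gitignore                                              
   [-] utils/                                                    
     [-] tools/                                                  
       [ ] test.toml                                             
       [x] .gitignore                                            
       [x] parser.go                                             
       [x] index.py                                              
     [ ] worker.md                                               
     [ ] package.json                                            
     [-] vendor/                                                 
       [x] setup.py                                              
       [ ] cache.py                                              
       [ ] router.c                                              


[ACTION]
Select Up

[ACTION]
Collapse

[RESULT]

 [-] workspace/                                                  
   [-] static/                                                   
>    [-] build/                                                  
     [ ] setup.py                                                
     [ ] .gitignore                                              
   [-] utils/                                                    
     [-] tools/                                                  
       [ ] test.toml                                             
       [x] .gitignore                                            
       [x] parser.go                                             
       [x] index.py                                              
     [ ] worker.md                                               
     [ ] package.json                                            
     [-] vendor/                                                 
       [x] setup.py                                              
       [ ] cache.py                                              
       [ ] router.c                                              
       [ ] cache.h                                               
     [ ] types.ts                                                
   [ ] tools/                                                    
                                                                 


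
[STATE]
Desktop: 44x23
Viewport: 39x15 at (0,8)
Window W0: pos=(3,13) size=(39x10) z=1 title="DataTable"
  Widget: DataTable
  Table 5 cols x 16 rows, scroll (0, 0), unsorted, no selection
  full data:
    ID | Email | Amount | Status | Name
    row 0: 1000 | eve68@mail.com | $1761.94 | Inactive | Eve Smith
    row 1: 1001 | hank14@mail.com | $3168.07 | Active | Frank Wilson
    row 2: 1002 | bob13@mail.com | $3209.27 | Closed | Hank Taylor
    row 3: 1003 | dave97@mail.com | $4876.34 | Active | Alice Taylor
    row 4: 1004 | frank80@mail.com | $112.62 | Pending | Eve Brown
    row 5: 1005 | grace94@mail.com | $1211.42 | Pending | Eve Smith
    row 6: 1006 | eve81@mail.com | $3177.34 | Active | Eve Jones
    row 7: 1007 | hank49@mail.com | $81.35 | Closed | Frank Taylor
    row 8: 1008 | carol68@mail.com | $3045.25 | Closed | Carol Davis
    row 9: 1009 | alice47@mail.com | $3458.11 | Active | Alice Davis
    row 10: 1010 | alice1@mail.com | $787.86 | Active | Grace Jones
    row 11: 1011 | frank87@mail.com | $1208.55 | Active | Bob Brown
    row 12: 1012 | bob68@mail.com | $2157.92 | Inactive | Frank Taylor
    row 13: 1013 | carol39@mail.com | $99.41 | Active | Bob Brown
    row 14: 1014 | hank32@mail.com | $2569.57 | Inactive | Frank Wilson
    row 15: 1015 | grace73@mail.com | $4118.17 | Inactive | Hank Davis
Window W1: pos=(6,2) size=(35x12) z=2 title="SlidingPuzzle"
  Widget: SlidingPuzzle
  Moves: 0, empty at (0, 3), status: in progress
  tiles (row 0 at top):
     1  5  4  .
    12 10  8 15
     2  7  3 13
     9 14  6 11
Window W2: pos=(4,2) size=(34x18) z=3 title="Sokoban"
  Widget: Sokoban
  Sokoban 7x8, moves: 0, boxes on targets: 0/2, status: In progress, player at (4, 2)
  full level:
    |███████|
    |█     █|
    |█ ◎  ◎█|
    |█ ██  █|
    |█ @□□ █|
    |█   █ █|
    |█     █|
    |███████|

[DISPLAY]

    ┃█ ██  █                         ┃ 
    ┃█ @□□ █                         ┃ 
    ┃█   █ █                         ┃ 
    ┃█     █                         ┃ 
    ┃███████                         ┃ 
   ┏┃Moves: 0  0/2                   ┃━
   ┃┃                                ┃ 
   ┠┃                                ┃─
   ┃┃                                ┃t
   ┃┃                                ┃─
   ┃┃                                ┃c
   ┃┗━━━━━━━━━━━━━━━━━━━━━━━━━━━━━━━━┛i
   ┃1002│bob13@mail.com  │$3209.27│Clos
   ┃1003│dave97@mail.com │$4876.34│Acti
   ┗━━━━━━━━━━━━━━━━━━━━━━━━━━━━━━━━━━━


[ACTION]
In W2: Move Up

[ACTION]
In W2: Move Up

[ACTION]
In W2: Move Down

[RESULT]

    ┃█ ██  █                         ┃ 
    ┃█  □□ █                         ┃ 
    ┃█ @ █ █                         ┃ 
    ┃█     █                         ┃ 
    ┃███████                         ┃ 
   ┏┃Moves: 1  0/2                   ┃━
   ┃┃                                ┃ 
   ┠┃                                ┃─
   ┃┃                                ┃t
   ┃┃                                ┃─
   ┃┃                                ┃c
   ┃┗━━━━━━━━━━━━━━━━━━━━━━━━━━━━━━━━┛i
   ┃1002│bob13@mail.com  │$3209.27│Clos
   ┃1003│dave97@mail.com │$4876.34│Acti
   ┗━━━━━━━━━━━━━━━━━━━━━━━━━━━━━━━━━━━


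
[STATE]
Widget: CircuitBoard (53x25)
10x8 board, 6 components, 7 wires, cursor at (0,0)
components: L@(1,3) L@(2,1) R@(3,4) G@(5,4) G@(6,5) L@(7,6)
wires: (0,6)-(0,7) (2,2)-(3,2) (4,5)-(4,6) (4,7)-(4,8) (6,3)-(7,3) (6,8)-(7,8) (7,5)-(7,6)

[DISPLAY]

   0 1 2 3 4 5 6 7 8 9                               
0  [.]                      · ─ ·                    
                                                     
1               L                                    
                                                     
2       L   ·                                        
            │                                        
3           ·       R                                
                                                     
4                       · ─ ·   · ─ ·                
                                                     
5                   G                                
                                                     
6               ·       G           ·                
                │                   │                
7               ·       · ─ L       ·                
Cursor: (0,0)                                        
                                                     
                                                     
                                                     
                                                     
                                                     
                                                     
                                                     
                                                     


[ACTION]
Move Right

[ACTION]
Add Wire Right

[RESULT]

   0 1 2 3 4 5 6 7 8 9                               
0      [.]─ ·               · ─ ·                    
                                                     
1               L                                    
                                                     
2       L   ·                                        
            │                                        
3           ·       R                                
                                                     
4                       · ─ ·   · ─ ·                
                                                     
5                   G                                
                                                     
6               ·       G           ·                
                │                   │                
7               ·       · ─ L       ·                
Cursor: (0,1)                                        
                                                     
                                                     
                                                     
                                                     
                                                     
                                                     
                                                     
                                                     


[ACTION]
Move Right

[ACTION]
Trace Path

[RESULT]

   0 1 2 3 4 5 6 7 8 9                               
0       · ─[.]              · ─ ·                    
                                                     
1               L                                    
                                                     
2       L   ·                                        
            │                                        
3           ·       R                                
                                                     
4                       · ─ ·   · ─ ·                
                                                     
5                   G                                
                                                     
6               ·       G           ·                
                │                   │                
7               ·       · ─ L       ·                
Cursor: (0,2)  Trace: Path with 2 nodes, no component
                                                     
                                                     
                                                     
                                                     
                                                     
                                                     
                                                     
                                                     


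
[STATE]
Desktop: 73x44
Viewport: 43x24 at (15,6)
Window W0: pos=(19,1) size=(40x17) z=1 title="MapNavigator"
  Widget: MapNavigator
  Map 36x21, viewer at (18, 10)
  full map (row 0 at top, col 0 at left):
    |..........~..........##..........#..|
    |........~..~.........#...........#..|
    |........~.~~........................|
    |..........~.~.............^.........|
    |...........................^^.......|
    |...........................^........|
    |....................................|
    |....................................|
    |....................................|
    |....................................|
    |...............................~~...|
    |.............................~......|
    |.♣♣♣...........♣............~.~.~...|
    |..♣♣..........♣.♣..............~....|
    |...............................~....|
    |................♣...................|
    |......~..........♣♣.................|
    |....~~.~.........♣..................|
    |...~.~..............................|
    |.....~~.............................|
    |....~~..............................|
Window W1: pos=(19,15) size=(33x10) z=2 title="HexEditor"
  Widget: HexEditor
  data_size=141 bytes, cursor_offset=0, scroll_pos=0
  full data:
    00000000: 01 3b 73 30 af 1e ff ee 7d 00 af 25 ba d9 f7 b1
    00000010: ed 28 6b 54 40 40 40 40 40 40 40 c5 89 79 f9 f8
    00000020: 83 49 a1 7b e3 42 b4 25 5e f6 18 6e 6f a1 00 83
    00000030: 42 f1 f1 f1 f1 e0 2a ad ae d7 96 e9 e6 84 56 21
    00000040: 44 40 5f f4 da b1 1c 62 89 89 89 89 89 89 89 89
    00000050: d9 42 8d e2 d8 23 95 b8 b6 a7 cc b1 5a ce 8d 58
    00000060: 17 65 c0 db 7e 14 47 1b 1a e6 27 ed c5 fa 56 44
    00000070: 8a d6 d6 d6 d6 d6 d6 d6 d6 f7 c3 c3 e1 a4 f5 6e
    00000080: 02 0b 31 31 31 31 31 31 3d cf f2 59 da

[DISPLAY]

    ┃ .................................... 
    ┃ .................................... 
    ┃ .................................... 
    ┃ .................................... 
    ┃ ..................@............~~... 
    ┃ .............................~...... 
    ┃ .♣♣♣...........♣............~.~.~... 
    ┃ ..♣♣..........♣.♣..............~.... 
    ┃ ...............................~.... 
    ┏━━━━━━━━━━━━━━━━━━━━━━━━━━━━━━━┓..... 
    ┃ HexEditor                     ┃..... 
    ┠───────────────────────────────┨━━━━━━
    ┃00000000  01 3b 73 30 af 1e ff ┃      
    ┃00000010  ed 28 6b 54 40 40 40 ┃      
    ┃00000020  83 49 a1 7b e3 42 b4 ┃      
    ┃00000030  42 f1 f1 f1 f1 e0 2a ┃      
    ┃00000040  44 40 5f f4 da b1 1c ┃      
    ┃00000050  d9 42 8d e2 d8 23 95 ┃      
    ┗━━━━━━━━━━━━━━━━━━━━━━━━━━━━━━━┛      
                                           
                                           
                                           
                                           
                                           


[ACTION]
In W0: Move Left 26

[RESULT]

    ┃                   ...................
    ┃                   ...................
    ┃                   ...................
    ┃                   ...................
    ┃                   @..................
    ┃                   ...................
    ┃                   .♣♣♣...........♣...
    ┃                   ..♣♣..........♣.♣..
    ┃                   ...................
    ┏━━━━━━━━━━━━━━━━━━━━━━━━━━━━━━━┓...♣..
    ┃ HexEditor                     ┃....♣♣
    ┠───────────────────────────────┨━━━━━━
    ┃00000000  01 3b 73 30 af 1e ff ┃      
    ┃00000010  ed 28 6b 54 40 40 40 ┃      
    ┃00000020  83 49 a1 7b e3 42 b4 ┃      
    ┃00000030  42 f1 f1 f1 f1 e0 2a ┃      
    ┃00000040  44 40 5f f4 da b1 1c ┃      
    ┃00000050  d9 42 8d e2 d8 23 95 ┃      
    ┗━━━━━━━━━━━━━━━━━━━━━━━━━━━━━━━┛      
                                           
                                           
                                           
                                           
                                           


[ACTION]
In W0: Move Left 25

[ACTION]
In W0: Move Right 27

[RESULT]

    ┃............................          
    ┃............................          
    ┃............................          
    ┃............................          
    ┃...................@...~~...          
    ┃.....................~......          
    ┃.......♣............~.~.~...          
    ┃......♣.♣..............~....          
    ┃.......................~....          
    ┏━━━━━━━━━━━━━━━━━━━━━━━━━━━━━━━┓      
    ┃ HexEditor                     ┃      
    ┠───────────────────────────────┨━━━━━━
    ┃00000000  01 3b 73 30 af 1e ff ┃      
    ┃00000010  ed 28 6b 54 40 40 40 ┃      
    ┃00000020  83 49 a1 7b e3 42 b4 ┃      
    ┃00000030  42 f1 f1 f1 f1 e0 2a ┃      
    ┃00000040  44 40 5f f4 da b1 1c ┃      
    ┃00000050  d9 42 8d e2 d8 23 95 ┃      
    ┗━━━━━━━━━━━━━━━━━━━━━━━━━━━━━━━┛      
                                           
                                           
                                           
                                           
                                           


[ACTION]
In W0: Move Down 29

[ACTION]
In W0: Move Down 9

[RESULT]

    ┃.........♣♣.................          
    ┃.........♣..................          
    ┃............................          
    ┃............................          
    ┃...................@........          
    ┃                                      
    ┃                                      
    ┃                                      
    ┃                                      
    ┏━━━━━━━━━━━━━━━━━━━━━━━━━━━━━━━┓      
    ┃ HexEditor                     ┃      
    ┠───────────────────────────────┨━━━━━━
    ┃00000000  01 3b 73 30 af 1e ff ┃      
    ┃00000010  ed 28 6b 54 40 40 40 ┃      
    ┃00000020  83 49 a1 7b e3 42 b4 ┃      
    ┃00000030  42 f1 f1 f1 f1 e0 2a ┃      
    ┃00000040  44 40 5f f4 da b1 1c ┃      
    ┃00000050  d9 42 8d e2 d8 23 95 ┃      
    ┗━━━━━━━━━━━━━━━━━━━━━━━━━━━━━━━┛      
                                           
                                           
                                           
                                           
                                           


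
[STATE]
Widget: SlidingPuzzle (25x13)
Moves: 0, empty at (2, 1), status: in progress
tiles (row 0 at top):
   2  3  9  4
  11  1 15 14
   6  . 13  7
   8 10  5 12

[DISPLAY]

┌────┬────┬────┬────┐    
│  2 │  3 │  9 │  4 │    
├────┼────┼────┼────┤    
│ 11 │  1 │ 15 │ 14 │    
├────┼────┼────┼────┤    
│  6 │    │ 13 │  7 │    
├────┼────┼────┼────┤    
│  8 │ 10 │  5 │ 12 │    
└────┴────┴────┴────┘    
Moves: 0                 
                         
                         
                         


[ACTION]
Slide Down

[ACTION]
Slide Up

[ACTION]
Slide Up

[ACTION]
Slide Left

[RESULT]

┌────┬────┬────┬────┐    
│  2 │  3 │  9 │  4 │    
├────┼────┼────┼────┤    
│ 11 │  1 │ 15 │ 14 │    
├────┼────┼────┼────┤    
│  6 │ 10 │ 13 │  7 │    
├────┼────┼────┼────┤    
│  8 │  5 │    │ 12 │    
└────┴────┴────┴────┘    
Moves: 4                 
                         
                         
                         


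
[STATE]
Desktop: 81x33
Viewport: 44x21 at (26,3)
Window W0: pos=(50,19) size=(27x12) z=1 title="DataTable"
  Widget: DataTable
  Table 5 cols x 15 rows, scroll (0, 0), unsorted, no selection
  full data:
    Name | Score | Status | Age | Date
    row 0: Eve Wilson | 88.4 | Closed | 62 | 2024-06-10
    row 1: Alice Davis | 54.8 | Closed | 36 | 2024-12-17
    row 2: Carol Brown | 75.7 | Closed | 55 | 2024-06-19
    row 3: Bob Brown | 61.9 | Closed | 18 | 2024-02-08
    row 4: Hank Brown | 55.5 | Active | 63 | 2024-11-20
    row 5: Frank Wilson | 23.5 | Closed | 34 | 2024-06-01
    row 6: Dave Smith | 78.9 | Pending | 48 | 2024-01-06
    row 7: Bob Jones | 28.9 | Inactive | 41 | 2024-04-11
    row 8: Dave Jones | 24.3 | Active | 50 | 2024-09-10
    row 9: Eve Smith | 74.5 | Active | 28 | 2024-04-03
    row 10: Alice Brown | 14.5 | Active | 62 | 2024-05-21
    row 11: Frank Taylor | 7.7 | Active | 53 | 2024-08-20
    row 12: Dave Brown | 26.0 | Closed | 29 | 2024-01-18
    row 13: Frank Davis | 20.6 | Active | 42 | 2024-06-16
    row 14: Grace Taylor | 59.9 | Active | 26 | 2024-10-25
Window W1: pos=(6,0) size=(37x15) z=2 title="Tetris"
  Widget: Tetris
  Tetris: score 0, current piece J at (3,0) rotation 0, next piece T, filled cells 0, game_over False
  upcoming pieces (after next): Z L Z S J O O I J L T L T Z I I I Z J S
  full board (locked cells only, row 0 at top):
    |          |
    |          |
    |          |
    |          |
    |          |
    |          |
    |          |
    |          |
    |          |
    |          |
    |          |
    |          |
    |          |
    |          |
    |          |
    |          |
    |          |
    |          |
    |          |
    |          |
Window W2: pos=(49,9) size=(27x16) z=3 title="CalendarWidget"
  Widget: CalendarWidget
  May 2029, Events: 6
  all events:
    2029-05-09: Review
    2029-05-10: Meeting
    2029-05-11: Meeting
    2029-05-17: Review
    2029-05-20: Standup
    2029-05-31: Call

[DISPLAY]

                ┃                           
                ┃                           
                ┃                           
                ┃                           
                ┃                           
                ┃                           
                ┃      ┏━━━━━━━━━━━━━━━━━━━━
                ┃      ┃ CalendarWidget     
                ┃      ┠────────────────────
                ┃      ┃         May 2029   
                ┃      ┃Mo Tu We Th Fr Sa Su
━━━━━━━━━━━━━━━━┛      ┃    1  2  3  4  5  6
                       ┃ 7  8  9* 10* 11* 12
                       ┃14 15 16 17* 18 19 2
                       ┃21 22 23 24 25 26 27
                       ┃28 29 30 31*        
                       ┃                    
                       ┃                    
                       ┃                    
                       ┃                    
                       ┃                    


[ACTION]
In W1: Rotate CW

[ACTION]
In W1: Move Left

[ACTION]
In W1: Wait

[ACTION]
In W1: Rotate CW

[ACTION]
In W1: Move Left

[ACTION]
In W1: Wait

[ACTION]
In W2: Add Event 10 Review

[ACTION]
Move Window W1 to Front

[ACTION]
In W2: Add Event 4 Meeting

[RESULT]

                ┃                           
                ┃                           
                ┃                           
                ┃                           
                ┃                           
                ┃                           
                ┃      ┏━━━━━━━━━━━━━━━━━━━━
                ┃      ┃ CalendarWidget     
                ┃      ┠────────────────────
                ┃      ┃         May 2029   
                ┃      ┃Mo Tu We Th Fr Sa Su
━━━━━━━━━━━━━━━━┛      ┃    1  2  3  4*  5  
                       ┃ 7  8  9* 10* 11* 12
                       ┃14 15 16 17* 18 19 2
                       ┃21 22 23 24 25 26 27
                       ┃28 29 30 31*        
                       ┃                    
                       ┃                    
                       ┃                    
                       ┃                    
                       ┃                    


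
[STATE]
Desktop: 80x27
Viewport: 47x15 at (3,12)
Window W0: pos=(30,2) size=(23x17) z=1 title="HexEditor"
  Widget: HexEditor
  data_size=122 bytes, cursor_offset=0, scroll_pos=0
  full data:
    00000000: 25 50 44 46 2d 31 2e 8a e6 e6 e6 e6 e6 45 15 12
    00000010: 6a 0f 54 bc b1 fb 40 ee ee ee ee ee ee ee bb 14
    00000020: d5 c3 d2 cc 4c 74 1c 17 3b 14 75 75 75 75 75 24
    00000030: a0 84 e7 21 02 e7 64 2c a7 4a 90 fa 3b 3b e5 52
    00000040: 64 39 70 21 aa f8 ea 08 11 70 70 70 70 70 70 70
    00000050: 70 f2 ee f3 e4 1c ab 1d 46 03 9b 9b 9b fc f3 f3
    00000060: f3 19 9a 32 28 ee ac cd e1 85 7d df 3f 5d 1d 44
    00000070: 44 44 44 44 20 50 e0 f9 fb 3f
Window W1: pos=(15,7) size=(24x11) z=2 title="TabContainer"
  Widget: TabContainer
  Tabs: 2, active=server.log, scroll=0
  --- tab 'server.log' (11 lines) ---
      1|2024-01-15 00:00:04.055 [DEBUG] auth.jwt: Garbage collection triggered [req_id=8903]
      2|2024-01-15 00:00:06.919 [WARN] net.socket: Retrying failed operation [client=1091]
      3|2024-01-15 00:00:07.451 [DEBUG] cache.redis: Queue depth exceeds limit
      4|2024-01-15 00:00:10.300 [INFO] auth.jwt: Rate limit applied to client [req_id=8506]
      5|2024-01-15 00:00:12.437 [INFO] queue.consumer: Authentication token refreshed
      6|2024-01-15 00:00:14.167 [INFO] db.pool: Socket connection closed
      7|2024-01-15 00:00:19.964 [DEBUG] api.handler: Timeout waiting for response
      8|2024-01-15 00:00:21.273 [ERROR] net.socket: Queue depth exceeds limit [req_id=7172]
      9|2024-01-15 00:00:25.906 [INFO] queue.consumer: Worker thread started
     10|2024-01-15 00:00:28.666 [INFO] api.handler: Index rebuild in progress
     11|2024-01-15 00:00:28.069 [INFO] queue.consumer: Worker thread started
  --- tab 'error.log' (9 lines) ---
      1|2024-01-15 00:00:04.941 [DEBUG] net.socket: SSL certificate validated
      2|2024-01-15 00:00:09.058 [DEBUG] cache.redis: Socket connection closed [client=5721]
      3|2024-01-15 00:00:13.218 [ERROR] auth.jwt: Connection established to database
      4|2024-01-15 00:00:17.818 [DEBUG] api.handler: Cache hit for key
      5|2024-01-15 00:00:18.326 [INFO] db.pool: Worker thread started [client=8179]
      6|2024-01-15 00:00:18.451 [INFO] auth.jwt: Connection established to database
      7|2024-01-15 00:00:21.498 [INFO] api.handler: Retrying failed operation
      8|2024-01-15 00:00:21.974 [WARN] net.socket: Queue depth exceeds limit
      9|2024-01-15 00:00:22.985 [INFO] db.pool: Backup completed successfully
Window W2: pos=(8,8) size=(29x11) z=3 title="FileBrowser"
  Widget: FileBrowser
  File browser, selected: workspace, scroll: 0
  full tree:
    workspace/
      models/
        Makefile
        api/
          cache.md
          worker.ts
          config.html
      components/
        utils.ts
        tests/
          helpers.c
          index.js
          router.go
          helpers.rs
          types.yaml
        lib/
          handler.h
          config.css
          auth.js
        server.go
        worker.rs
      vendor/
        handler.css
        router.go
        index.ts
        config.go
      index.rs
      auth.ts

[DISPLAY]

     ┃    [+] models/            ┃5┃  44 44 44 
     ┃    [+] components/        ┃1┃           
     ┃    [+] vendor/            ┃5┃           
     ┃    index.rs               ┃0┃           
     ┃    auth.ts                ┃3┃           
     ┃                           ┃━┛           
     ┗━━━━━━━━━━━━━━━━━━━━━━━━━━━┛━━━━━━━━━━━━━
                                               
                                               
                                               
                                               
                                               
                                               
                                               
                                               


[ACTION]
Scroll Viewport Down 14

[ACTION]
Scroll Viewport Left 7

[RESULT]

        ┃    [+] models/            ┃5┃  44 44 
        ┃    [+] components/        ┃1┃        
        ┃    [+] vendor/            ┃5┃        
        ┃    index.rs               ┃0┃        
        ┃    auth.ts                ┃3┃        
        ┃                           ┃━┛        
        ┗━━━━━━━━━━━━━━━━━━━━━━━━━━━┛━━━━━━━━━━
                                               
                                               
                                               
                                               
                                               
                                               
                                               
                                               


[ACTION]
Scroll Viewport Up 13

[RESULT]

                                               
                                               
                              ┏━━━━━━━━━━━━━━━━
                              ┃ HexEditor      
                              ┠────────────────
                              ┃00000000  25 50 
                              ┃00000010  6a 0f 
               ┏━━━━━━━━━━━━━━━━━━━━━━┓  d5 c3 
        ┏━━━━━━━━━━━━━━━━━━━━━━━━━━━┓ ┃  a0 84 
        ┃ FileBrowser               ┃─┨  64 39 
        ┠───────────────────────────┨o┃  70 f2 
        ┃> [-] workspace/           ┃─┃  f3 19 
        ┃    [+] models/            ┃5┃  44 44 
        ┃    [+] components/        ┃1┃        
        ┃    [+] vendor/            ┃5┃        


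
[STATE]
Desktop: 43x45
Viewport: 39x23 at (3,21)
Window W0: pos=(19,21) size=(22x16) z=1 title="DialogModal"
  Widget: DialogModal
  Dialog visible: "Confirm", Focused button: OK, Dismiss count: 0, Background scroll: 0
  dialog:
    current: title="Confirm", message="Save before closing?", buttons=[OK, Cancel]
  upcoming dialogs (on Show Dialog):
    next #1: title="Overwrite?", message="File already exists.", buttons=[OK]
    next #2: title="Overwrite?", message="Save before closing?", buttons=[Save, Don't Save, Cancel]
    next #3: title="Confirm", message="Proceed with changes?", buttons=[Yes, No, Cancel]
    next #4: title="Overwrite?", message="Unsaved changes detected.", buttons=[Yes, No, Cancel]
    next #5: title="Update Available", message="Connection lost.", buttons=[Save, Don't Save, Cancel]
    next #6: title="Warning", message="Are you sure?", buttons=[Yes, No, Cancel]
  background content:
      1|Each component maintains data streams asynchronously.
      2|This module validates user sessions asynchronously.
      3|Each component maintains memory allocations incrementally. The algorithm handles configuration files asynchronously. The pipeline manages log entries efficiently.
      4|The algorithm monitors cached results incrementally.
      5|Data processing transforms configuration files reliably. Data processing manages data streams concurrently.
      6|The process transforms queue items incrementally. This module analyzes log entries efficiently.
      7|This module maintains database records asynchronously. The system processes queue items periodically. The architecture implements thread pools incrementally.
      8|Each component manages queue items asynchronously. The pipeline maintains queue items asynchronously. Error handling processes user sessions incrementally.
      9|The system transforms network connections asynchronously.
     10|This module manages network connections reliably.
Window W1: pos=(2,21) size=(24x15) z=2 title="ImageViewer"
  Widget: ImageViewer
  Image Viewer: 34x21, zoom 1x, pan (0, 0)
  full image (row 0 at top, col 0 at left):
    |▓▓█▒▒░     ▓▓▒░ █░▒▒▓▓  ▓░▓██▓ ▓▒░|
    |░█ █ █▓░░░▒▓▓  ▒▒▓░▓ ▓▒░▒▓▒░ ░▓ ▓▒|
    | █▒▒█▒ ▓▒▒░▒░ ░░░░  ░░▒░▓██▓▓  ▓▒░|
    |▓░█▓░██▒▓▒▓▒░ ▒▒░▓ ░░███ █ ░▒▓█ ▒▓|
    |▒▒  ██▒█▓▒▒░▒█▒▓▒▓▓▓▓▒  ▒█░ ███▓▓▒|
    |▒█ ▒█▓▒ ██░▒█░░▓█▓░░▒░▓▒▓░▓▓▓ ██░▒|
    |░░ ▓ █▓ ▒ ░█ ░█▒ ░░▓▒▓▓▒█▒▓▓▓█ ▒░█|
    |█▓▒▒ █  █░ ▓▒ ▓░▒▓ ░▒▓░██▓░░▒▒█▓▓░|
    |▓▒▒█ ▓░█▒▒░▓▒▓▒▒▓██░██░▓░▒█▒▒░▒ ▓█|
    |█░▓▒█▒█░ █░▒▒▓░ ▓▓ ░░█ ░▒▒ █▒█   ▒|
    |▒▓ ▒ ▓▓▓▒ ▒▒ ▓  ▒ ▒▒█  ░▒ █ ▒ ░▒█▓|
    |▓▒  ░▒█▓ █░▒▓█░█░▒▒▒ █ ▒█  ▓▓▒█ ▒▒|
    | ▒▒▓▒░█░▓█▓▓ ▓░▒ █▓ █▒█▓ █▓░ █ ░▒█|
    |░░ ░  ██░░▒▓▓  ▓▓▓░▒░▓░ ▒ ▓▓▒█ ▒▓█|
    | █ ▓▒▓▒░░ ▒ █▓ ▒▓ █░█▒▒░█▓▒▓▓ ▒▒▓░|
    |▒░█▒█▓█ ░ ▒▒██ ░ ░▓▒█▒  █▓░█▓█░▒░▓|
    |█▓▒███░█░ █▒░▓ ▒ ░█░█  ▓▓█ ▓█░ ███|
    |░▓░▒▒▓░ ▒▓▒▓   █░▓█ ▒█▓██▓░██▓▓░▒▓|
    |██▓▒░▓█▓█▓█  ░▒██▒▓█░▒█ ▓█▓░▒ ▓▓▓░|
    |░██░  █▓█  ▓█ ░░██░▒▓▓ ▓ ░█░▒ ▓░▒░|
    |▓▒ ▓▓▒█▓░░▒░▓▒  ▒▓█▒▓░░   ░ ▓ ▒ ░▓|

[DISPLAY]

━━━━━━━━━━━━━━━━━━━━━━┓━━━━━━━━━━━━━━┓ 
 ImageViewer          ┃gModal        ┃ 
──────────────────────┨──────────────┨ 
▓▓█▒▒░     ▓▓▒░ █░▒▒▓▓┃omponent maint┃ 
░█ █ █▓░░░▒▓▓  ▒▒▓░▓ ▓┃odule validate┃ 
 █▒▒█▒ ▓▒▒░▒░ ░░░░  ░░┃omponent maint┃ 
▓░█▓░██▒▓▒▓▒░ ▒▒░▓ ░░█┃───────────┐to┃ 
▒▒  ██▒█▓▒▒░▒█▒▓▒▓▓▓▓▒┃Confirm    │an┃ 
▒█ ▒█▓▒ ██░▒█░░▓█▓░░▒░┃e before cl│or┃ 
░░ ▓ █▓ ▒ ░█ ░█▒ ░░▓▒▓┃]  Cancel  │in┃ 
█▓▒▒ █  █░ ▓▒ ▓░▒▓ ░▒▓┃───────────┘ag┃ 
▓▒▒█ ▓░█▒▒░▓▒▓▒▒▓██░██┃stem transform┃ 
█░▓▒█▒█░ █░▒▒▓░ ▓▓ ░░█┃odule manages ┃ 
▒▓ ▒ ▓▓▓▒ ▒▒ ▓  ▒ ▒▒█ ┃              ┃ 
━━━━━━━━━━━━━━━━━━━━━━┛              ┃ 
                ┗━━━━━━━━━━━━━━━━━━━━┛ 
                                       
                                       
                                       
                                       
                                       
                                       
                                       


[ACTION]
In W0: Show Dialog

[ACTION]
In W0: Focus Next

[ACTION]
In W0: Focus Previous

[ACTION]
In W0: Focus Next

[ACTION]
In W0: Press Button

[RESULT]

━━━━━━━━━━━━━━━━━━━━━━┓━━━━━━━━━━━━━━┓ 
 ImageViewer          ┃gModal        ┃ 
──────────────────────┨──────────────┨ 
▓▓█▒▒░     ▓▓▒░ █░▒▒▓▓┃omponent maint┃ 
░█ █ █▓░░░▒▓▓  ▒▒▓░▓ ▓┃odule validate┃ 
 █▒▒█▒ ▓▒▒░▒░ ░░░░  ░░┃omponent maint┃ 
▓░█▓░██▒▓▒▓▒░ ▒▒░▓ ░░█┃gorithm monito┃ 
▒▒  ██▒█▓▒▒░▒█▒▓▒▓▓▓▓▒┃rocessing tran┃ 
▒█ ▒█▓▒ ██░▒█░░▓█▓░░▒░┃ocess transfor┃ 
░░ ▓ █▓ ▒ ░█ ░█▒ ░░▓▒▓┃odule maintain┃ 
█▓▒▒ █  █░ ▓▒ ▓░▒▓ ░▒▓┃omponent manag┃ 
▓▒▒█ ▓░█▒▒░▓▒▓▒▒▓██░██┃stem transform┃ 
█░▓▒█▒█░ █░▒▒▓░ ▓▓ ░░█┃odule manages ┃ 
▒▓ ▒ ▓▓▓▒ ▒▒ ▓  ▒ ▒▒█ ┃              ┃ 
━━━━━━━━━━━━━━━━━━━━━━┛              ┃ 
                ┗━━━━━━━━━━━━━━━━━━━━┛ 
                                       
                                       
                                       
                                       
                                       
                                       
                                       
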